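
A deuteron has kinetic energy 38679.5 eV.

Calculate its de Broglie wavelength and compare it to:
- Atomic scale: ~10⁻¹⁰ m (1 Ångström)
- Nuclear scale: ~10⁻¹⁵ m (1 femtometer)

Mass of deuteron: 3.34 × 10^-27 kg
λ = 1.03 × 10^-13 m, which is between nuclear and atomic scales.

Using λ = h/√(2mKE):

KE = 38679.5 eV = 6.197 × 10^-15 J

λ = h/√(2mKE)
λ = (6.626 × 10^-34 J·s) / √(2 × 3.34 × 10^-27 kg × 6.197 × 10^-15 J)
λ = 1.03 × 10^-13 m

Comparison:
- Atomic scale (10⁻¹⁰ m): λ is 0.001× this size
- Nuclear scale (10⁻¹⁵ m): λ is 1e+02× this size

The wavelength is between nuclear and atomic scales.

This wavelength is appropriate for probing atomic structure but too large for nuclear physics experiments.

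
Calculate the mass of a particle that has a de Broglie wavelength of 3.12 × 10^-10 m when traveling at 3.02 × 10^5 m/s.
7.03 × 10^-30 kg

From the de Broglie relation λ = h/(mv), we solve for m:

m = h/(λv)
m = (6.626 × 10^-34 J·s) / (3.12 × 10^-10 m × 3.02 × 10^5 m/s)
m = 7.03 × 10^-30 kg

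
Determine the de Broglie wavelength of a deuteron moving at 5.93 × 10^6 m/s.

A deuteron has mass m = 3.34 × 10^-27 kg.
3.35 × 10^-14 m

Using the de Broglie relation λ = h/(mv):

λ = h/(mv)
λ = (6.626 × 10^-34 J·s) / (3.34 × 10^-27 kg × 5.93 × 10^6 m/s)
λ = 3.35 × 10^-14 m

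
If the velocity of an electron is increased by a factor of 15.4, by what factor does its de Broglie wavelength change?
The wavelength decreases by a factor of 15.4.

From λ = h/(mv), the wavelength is inversely proportional to velocity:

λ ∝ 1/v

If v → 15.4v, then λ → λ/15.4

When velocity is increased by a factor of 15.4, the wavelength decreases by a factor of 15.4.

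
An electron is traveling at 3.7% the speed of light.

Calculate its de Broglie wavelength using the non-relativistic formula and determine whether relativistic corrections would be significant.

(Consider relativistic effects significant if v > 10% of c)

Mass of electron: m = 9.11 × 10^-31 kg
No, relativistic corrections are not needed.

Using the non-relativistic de Broglie formula λ = h/(mv):

v = 3.7% × c = 1.109 × 10^7 m/s

λ = h/(mv)
λ = (6.626 × 10^-34 J·s) / (9.11 × 10^-31 kg × 1.109 × 10^7 m/s)
λ = 6.56 × 10^-11 m

Since v = 3.7% of c < 10% of c, relativistic corrections are NOT significant and this non-relativistic result is a good approximation.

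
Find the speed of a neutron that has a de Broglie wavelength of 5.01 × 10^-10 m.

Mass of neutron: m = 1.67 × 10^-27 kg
7.92 × 10^2 m/s

From the de Broglie relation λ = h/(mv), we solve for v:

v = h/(mλ)
v = (6.626 × 10^-34 J·s) / (1.67 × 10^-27 kg × 5.01 × 10^-10 m)
v = 7.92 × 10^2 m/s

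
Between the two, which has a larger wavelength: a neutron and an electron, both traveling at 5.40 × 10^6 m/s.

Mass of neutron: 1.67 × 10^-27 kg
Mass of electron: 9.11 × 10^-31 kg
The electron has the longer wavelength.

Using λ = h/(mv), since both particles have the same velocity, the wavelength depends only on mass.

For neutron: λ₁ = h/(m₁v) = 7.35 × 10^-14 m
For electron: λ₂ = h/(m₂v) = 1.35 × 10^-10 m

Since λ ∝ 1/m at constant velocity, the lighter particle has the longer wavelength.

The electron has the longer de Broglie wavelength.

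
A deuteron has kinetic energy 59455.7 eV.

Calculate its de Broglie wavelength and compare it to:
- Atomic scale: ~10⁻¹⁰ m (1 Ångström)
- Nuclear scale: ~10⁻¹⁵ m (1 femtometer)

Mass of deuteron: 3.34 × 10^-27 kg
λ = 8.31 × 10^-14 m, which is between nuclear and atomic scales.

Using λ = h/√(2mKE):

KE = 59455.7 eV = 9.526 × 10^-15 J

λ = h/√(2mKE)
λ = (6.626 × 10^-34 J·s) / √(2 × 3.34 × 10^-27 kg × 9.526 × 10^-15 J)
λ = 8.31 × 10^-14 m

Comparison:
- Atomic scale (10⁻¹⁰ m): λ is 0.00083× this size
- Nuclear scale (10⁻¹⁵ m): λ is 83× this size

The wavelength is between nuclear and atomic scales.

This wavelength is appropriate for probing atomic structure but too large for nuclear physics experiments.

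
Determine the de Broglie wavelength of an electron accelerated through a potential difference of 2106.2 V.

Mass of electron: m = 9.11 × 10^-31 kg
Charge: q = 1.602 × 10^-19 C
2.67 × 10^-11 m

When a particle is accelerated through voltage V, it gains kinetic energy KE = qV.

The de Broglie wavelength is then λ = h/√(2mqV):

λ = h/√(2mqV)
λ = (6.626 × 10^-34 J·s) / √(2 × 9.11 × 10^-31 kg × 1.602 × 10^-19 C × 2106.2 V)
λ = 2.67 × 10^-11 m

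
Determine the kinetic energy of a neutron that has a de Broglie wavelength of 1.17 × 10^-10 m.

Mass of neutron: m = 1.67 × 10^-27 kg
9.60 × 10^-21 J (or 0.0599 eV)

From λ = h/√(2mKE), we solve for KE:

λ² = h²/(2mKE)
KE = h²/(2mλ²)
KE = (6.626 × 10^-34 J·s)² / (2 × 1.67 × 10^-27 kg × (1.17 × 10^-10 m)²)
KE = 9.60 × 10^-21 J
KE = 0.0599 eV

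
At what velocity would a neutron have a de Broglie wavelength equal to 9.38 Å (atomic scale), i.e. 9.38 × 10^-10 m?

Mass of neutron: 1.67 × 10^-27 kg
4.23 × 10^2 m/s

From λ = h/(mv), solve for v:

v = h/(mλ)
v = (6.626 × 10^-34 J·s) / (1.67 × 10^-27 kg × 9.38 × 10^-10 m)
v = 4.23 × 10^2 m/s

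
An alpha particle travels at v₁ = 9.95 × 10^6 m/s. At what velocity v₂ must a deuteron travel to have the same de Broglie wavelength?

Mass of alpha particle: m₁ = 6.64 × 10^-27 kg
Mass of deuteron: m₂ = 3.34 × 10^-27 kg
v₂ = 1.98 × 10^7 m/s

For equal de Broglie wavelengths: λ₁ = λ₂

h/(m₁v₁) = h/(m₂v₂)
m₁v₁ = m₂v₂
v₂ = v₁ · (m₁/m₂)

v₂ = 9.95 × 10^6 m/s × (6.64 × 10^-27 kg / 3.34 × 10^-27 kg)
v₂ = 1.98 × 10^7 m/s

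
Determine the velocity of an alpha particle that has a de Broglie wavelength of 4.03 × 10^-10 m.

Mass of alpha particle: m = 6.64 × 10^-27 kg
2.48 × 10^2 m/s

From the de Broglie relation λ = h/(mv), we solve for v:

v = h/(mλ)
v = (6.626 × 10^-34 J·s) / (6.64 × 10^-27 kg × 4.03 × 10^-10 m)
v = 2.48 × 10^2 m/s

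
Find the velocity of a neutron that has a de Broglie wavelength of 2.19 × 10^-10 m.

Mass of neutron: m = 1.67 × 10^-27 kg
1.81 × 10^3 m/s

From the de Broglie relation λ = h/(mv), we solve for v:

v = h/(mλ)
v = (6.626 × 10^-34 J·s) / (1.67 × 10^-27 kg × 2.19 × 10^-10 m)
v = 1.81 × 10^3 m/s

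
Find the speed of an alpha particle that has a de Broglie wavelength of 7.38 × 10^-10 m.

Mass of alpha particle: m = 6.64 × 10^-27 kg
1.35 × 10^2 m/s

From the de Broglie relation λ = h/(mv), we solve for v:

v = h/(mλ)
v = (6.626 × 10^-34 J·s) / (6.64 × 10^-27 kg × 7.38 × 10^-10 m)
v = 1.35 × 10^2 m/s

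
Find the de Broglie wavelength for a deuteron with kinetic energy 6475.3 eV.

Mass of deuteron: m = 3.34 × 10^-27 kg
2.52 × 10^-13 m

Using λ = h/√(2mKE):

First convert KE to Joules: KE = 6475.3 eV = 1.037 × 10^-15 J

λ = h/√(2mKE)
λ = (6.626 × 10^-34 J·s) / √(2 × 3.34 × 10^-27 kg × 1.037 × 10^-15 J)
λ = 2.52 × 10^-13 m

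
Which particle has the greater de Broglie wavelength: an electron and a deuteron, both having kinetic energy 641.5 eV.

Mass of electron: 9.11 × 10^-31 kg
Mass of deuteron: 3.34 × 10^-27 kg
The electron has the longer wavelength.

Using λ = h/√(2mKE):

For electron: λ₁ = h/√(2m₁KE) = 4.84 × 10^-11 m
For deuteron: λ₂ = h/√(2m₂KE) = 8.00 × 10^-13 m

Since λ ∝ 1/√m at constant kinetic energy, the lighter particle has the longer wavelength.

The electron has the longer de Broglie wavelength.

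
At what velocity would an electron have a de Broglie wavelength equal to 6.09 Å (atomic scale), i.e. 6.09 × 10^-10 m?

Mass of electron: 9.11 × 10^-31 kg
1.19 × 10^6 m/s

From λ = h/(mv), solve for v:

v = h/(mλ)
v = (6.626 × 10^-34 J·s) / (9.11 × 10^-31 kg × 6.09 × 10^-10 m)
v = 1.19 × 10^6 m/s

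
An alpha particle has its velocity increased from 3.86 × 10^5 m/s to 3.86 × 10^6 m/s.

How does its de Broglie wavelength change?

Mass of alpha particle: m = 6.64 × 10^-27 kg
The wavelength decreases by a factor of 10.

Using λ = h/(mv):

Initial wavelength: λ₁ = h/(mv₁) = 2.59 × 10^-13 m
Final wavelength: λ₂ = h/(mv₂) = 2.59 × 10^-14 m

Since λ ∝ 1/v, when velocity increases by a factor of 10, the wavelength decreases by a factor of 10.

λ₂/λ₁ = v₁/v₂ = 1/10

The wavelength decreases by a factor of 10.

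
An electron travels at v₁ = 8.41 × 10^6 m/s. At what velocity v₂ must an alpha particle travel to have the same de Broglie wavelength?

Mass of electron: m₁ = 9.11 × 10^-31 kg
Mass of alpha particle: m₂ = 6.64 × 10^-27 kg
v₂ = 1.15 × 10^3 m/s

For equal de Broglie wavelengths: λ₁ = λ₂

h/(m₁v₁) = h/(m₂v₂)
m₁v₁ = m₂v₂
v₂ = v₁ · (m₁/m₂)

v₂ = 8.41 × 10^6 m/s × (9.11 × 10^-31 kg / 6.64 × 10^-27 kg)
v₂ = 1.15 × 10^3 m/s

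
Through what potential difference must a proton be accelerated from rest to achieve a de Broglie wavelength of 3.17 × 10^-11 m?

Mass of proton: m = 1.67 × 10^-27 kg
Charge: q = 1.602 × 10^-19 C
8.17 × 10^-1 V

From λ = h/√(2mqV), we solve for V:

λ² = h²/(2mqV)
V = h²/(2mqλ²)
V = (6.626 × 10^-34 J·s)² / (2 × 1.67 × 10^-27 kg × 1.602 × 10^-19 C × (3.17 × 10^-11 m)²)
V = 8.17 × 10^-1 V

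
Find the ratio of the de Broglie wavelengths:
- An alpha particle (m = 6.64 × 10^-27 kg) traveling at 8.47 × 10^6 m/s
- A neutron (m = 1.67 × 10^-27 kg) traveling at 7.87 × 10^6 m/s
λ₁/λ₂ = 0.234

Using λ = h/(mv):

λ₁ = h/(m₁v₁) = 1.18 × 10^-14 m
λ₂ = h/(m₂v₂) = 5.04 × 10^-14 m

Ratio λ₁/λ₂ = (m₂v₂)/(m₁v₁)
         = (1.67 × 10^-27 kg × 7.87 × 10^6 m/s) / (6.64 × 10^-27 kg × 8.47 × 10^6 m/s)
         = 0.234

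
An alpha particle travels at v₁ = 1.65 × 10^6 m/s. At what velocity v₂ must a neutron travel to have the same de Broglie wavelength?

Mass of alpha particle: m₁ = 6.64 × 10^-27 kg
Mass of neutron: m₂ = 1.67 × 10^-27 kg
v₂ = 6.56 × 10^6 m/s

For equal de Broglie wavelengths: λ₁ = λ₂

h/(m₁v₁) = h/(m₂v₂)
m₁v₁ = m₂v₂
v₂ = v₁ · (m₁/m₂)

v₂ = 1.65 × 10^6 m/s × (6.64 × 10^-27 kg / 1.67 × 10^-27 kg)
v₂ = 6.56 × 10^6 m/s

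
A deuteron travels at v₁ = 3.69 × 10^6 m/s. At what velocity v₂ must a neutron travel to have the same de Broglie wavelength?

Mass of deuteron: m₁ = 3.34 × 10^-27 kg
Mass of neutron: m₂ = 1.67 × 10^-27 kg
v₂ = 7.38 × 10^6 m/s

For equal de Broglie wavelengths: λ₁ = λ₂

h/(m₁v₁) = h/(m₂v₂)
m₁v₁ = m₂v₂
v₂ = v₁ · (m₁/m₂)

v₂ = 3.69 × 10^6 m/s × (3.34 × 10^-27 kg / 1.67 × 10^-27 kg)
v₂ = 7.38 × 10^6 m/s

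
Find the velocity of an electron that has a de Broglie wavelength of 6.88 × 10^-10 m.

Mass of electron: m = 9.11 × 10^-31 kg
1.06 × 10^6 m/s

From the de Broglie relation λ = h/(mv), we solve for v:

v = h/(mλ)
v = (6.626 × 10^-34 J·s) / (9.11 × 10^-31 kg × 6.88 × 10^-10 m)
v = 1.06 × 10^6 m/s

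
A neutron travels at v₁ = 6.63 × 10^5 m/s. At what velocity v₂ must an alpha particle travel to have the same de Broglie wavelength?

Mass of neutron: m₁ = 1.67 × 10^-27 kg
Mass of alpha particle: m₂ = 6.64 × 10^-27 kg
v₂ = 1.67 × 10^5 m/s

For equal de Broglie wavelengths: λ₁ = λ₂

h/(m₁v₁) = h/(m₂v₂)
m₁v₁ = m₂v₂
v₂ = v₁ · (m₁/m₂)

v₂ = 6.63 × 10^5 m/s × (1.67 × 10^-27 kg / 6.64 × 10^-27 kg)
v₂ = 1.67 × 10^5 m/s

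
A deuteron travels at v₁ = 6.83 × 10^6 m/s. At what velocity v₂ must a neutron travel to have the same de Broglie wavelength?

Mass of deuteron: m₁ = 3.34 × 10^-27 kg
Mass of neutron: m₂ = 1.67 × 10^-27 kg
v₂ = 1.37 × 10^7 m/s

For equal de Broglie wavelengths: λ₁ = λ₂

h/(m₁v₁) = h/(m₂v₂)
m₁v₁ = m₂v₂
v₂ = v₁ · (m₁/m₂)

v₂ = 6.83 × 10^6 m/s × (3.34 × 10^-27 kg / 1.67 × 10^-27 kg)
v₂ = 1.37 × 10^7 m/s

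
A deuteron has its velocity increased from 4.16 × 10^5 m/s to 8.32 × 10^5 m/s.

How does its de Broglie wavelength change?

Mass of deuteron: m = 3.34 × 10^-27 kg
The wavelength decreases by a factor of 2.

Using λ = h/(mv):

Initial wavelength: λ₁ = h/(mv₁) = 4.77 × 10^-13 m
Final wavelength: λ₂ = h/(mv₂) = 2.38 × 10^-13 m

Since λ ∝ 1/v, when velocity increases by a factor of 2, the wavelength decreases by a factor of 2.

λ₂/λ₁ = v₁/v₂ = 1/2

The wavelength decreases by a factor of 2.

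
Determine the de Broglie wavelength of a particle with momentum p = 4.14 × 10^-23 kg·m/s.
1.60 × 10^-11 m

Using the de Broglie relation λ = h/p:

λ = h/p
λ = (6.626 × 10^-34 J·s) / (4.14 × 10^-23 kg·m/s)
λ = 1.60 × 10^-11 m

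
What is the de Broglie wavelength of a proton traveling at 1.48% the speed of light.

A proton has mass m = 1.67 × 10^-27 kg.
8.94 × 10^-14 m

Using the de Broglie relation λ = h/(mv):

v = 1.48% × c = 4.437 × 10^6 m/s

λ = h/(mv)
λ = (6.626 × 10^-34 J·s) / (1.67 × 10^-27 kg × 4.437 × 10^6 m/s)
λ = 8.94 × 10^-14 m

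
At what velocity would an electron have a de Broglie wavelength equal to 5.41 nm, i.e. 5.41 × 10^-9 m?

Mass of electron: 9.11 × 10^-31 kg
1.34 × 10^5 m/s

From λ = h/(mv), solve for v:

v = h/(mλ)
v = (6.626 × 10^-34 J·s) / (9.11 × 10^-31 kg × 5.41 × 10^-9 m)
v = 1.34 × 10^5 m/s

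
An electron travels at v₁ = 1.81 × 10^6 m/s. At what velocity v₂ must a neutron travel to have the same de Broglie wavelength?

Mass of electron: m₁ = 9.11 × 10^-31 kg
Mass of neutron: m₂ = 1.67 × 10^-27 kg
v₂ = 9.87 × 10^2 m/s

For equal de Broglie wavelengths: λ₁ = λ₂

h/(m₁v₁) = h/(m₂v₂)
m₁v₁ = m₂v₂
v₂ = v₁ · (m₁/m₂)

v₂ = 1.81 × 10^6 m/s × (9.11 × 10^-31 kg / 1.67 × 10^-27 kg)
v₂ = 9.87 × 10^2 m/s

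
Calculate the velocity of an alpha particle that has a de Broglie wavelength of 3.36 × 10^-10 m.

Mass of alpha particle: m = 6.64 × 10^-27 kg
2.97 × 10^2 m/s

From the de Broglie relation λ = h/(mv), we solve for v:

v = h/(mλ)
v = (6.626 × 10^-34 J·s) / (6.64 × 10^-27 kg × 3.36 × 10^-10 m)
v = 2.97 × 10^2 m/s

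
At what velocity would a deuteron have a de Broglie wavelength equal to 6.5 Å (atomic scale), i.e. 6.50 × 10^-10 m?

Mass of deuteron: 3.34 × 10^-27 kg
3.05 × 10^2 m/s

From λ = h/(mv), solve for v:

v = h/(mλ)
v = (6.626 × 10^-34 J·s) / (3.34 × 10^-27 kg × 6.50 × 10^-10 m)
v = 3.05 × 10^2 m/s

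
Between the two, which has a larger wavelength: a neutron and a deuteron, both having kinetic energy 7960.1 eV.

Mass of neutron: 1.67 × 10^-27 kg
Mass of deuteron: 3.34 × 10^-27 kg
The neutron has the longer wavelength.

Using λ = h/√(2mKE):

For neutron: λ₁ = h/√(2m₁KE) = 3.21 × 10^-13 m
For deuteron: λ₂ = h/√(2m₂KE) = 2.27 × 10^-13 m

Since λ ∝ 1/√m at constant kinetic energy, the lighter particle has the longer wavelength.

The neutron has the longer de Broglie wavelength.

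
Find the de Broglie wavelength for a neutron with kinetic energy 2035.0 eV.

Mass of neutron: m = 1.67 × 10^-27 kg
6.35 × 10^-13 m

Using λ = h/√(2mKE):

First convert KE to Joules: KE = 2035.0 eV = 3.260 × 10^-16 J

λ = h/√(2mKE)
λ = (6.626 × 10^-34 J·s) / √(2 × 1.67 × 10^-27 kg × 3.260 × 10^-16 J)
λ = 6.35 × 10^-13 m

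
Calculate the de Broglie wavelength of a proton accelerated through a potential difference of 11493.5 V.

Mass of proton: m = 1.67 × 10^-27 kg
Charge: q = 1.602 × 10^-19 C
2.67 × 10^-13 m

When a particle is accelerated through voltage V, it gains kinetic energy KE = qV.

The de Broglie wavelength is then λ = h/√(2mqV):

λ = h/√(2mqV)
λ = (6.626 × 10^-34 J·s) / √(2 × 1.67 × 10^-27 kg × 1.602 × 10^-19 C × 11493.5 V)
λ = 2.67 × 10^-13 m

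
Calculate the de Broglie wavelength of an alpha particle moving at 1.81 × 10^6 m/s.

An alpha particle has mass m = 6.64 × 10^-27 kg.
5.51 × 10^-14 m

Using the de Broglie relation λ = h/(mv):

λ = h/(mv)
λ = (6.626 × 10^-34 J·s) / (6.64 × 10^-27 kg × 1.81 × 10^6 m/s)
λ = 5.51 × 10^-14 m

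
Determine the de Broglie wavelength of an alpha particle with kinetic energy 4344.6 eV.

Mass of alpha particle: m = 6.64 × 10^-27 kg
2.18 × 10^-13 m

Using λ = h/√(2mKE):

First convert KE to Joules: KE = 4344.6 eV = 6.961 × 10^-16 J

λ = h/√(2mKE)
λ = (6.626 × 10^-34 J·s) / √(2 × 6.64 × 10^-27 kg × 6.961 × 10^-16 J)
λ = 2.18 × 10^-13 m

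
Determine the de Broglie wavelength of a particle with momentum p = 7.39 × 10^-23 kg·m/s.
8.97 × 10^-12 m

Using the de Broglie relation λ = h/p:

λ = h/p
λ = (6.626 × 10^-34 J·s) / (7.39 × 10^-23 kg·m/s)
λ = 8.97 × 10^-12 m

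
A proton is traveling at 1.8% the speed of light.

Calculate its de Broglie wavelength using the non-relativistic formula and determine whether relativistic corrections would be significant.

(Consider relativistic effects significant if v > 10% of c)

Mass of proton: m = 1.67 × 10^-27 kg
No, relativistic corrections are not needed.

Using the non-relativistic de Broglie formula λ = h/(mv):

v = 1.8% × c = 5.396 × 10^6 m/s

λ = h/(mv)
λ = (6.626 × 10^-34 J·s) / (1.67 × 10^-27 kg × 5.396 × 10^6 m/s)
λ = 7.35 × 10^-14 m

Since v = 1.8% of c < 10% of c, relativistic corrections are NOT significant and this non-relativistic result is a good approximation.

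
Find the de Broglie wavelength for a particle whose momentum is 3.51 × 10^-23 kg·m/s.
1.89 × 10^-11 m

Using the de Broglie relation λ = h/p:

λ = h/p
λ = (6.626 × 10^-34 J·s) / (3.51 × 10^-23 kg·m/s)
λ = 1.89 × 10^-11 m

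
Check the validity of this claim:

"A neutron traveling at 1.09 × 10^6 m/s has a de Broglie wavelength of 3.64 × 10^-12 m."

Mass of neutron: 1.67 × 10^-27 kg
False

The claim is incorrect.

Using λ = h/(mv):
λ = (6.626 × 10^-34 J·s) / (1.67 × 10^-27 kg × 1.09 × 10^6 m/s)
λ = 3.64 × 10^-13 m

The actual wavelength differs from the claimed 3.64 × 10^-12 m.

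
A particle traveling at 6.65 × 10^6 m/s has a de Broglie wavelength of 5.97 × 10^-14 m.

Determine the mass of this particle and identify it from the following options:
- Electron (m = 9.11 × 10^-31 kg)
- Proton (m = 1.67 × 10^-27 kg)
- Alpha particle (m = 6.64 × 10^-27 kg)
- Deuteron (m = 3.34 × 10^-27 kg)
The particle is a proton.

From λ = h/(mv), solve for mass:

m = h/(λv)
m = (6.626 × 10^-34 J·s) / (5.97 × 10^-14 m × 6.65 × 10^6 m/s)
m = 1.67 × 10^-27 kg

Comparing with the listed masses, this is closest to a proton.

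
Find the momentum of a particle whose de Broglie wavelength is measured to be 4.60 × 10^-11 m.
1.44 × 10^-23 kg·m/s

From the de Broglie relation λ = h/p, we solve for p:

p = h/λ
p = (6.626 × 10^-34 J·s) / (4.60 × 10^-11 m)
p = 1.44 × 10^-23 kg·m/s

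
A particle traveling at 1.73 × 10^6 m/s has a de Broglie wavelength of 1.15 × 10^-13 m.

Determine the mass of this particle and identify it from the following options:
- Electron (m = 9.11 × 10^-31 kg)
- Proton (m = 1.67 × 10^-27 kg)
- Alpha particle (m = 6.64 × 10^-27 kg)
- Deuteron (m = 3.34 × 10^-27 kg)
The particle is a deuteron.

From λ = h/(mv), solve for mass:

m = h/(λv)
m = (6.626 × 10^-34 J·s) / (1.15 × 10^-13 m × 1.73 × 10^6 m/s)
m = 3.33 × 10^-27 kg

Comparing with the listed masses, this is closest to a deuteron.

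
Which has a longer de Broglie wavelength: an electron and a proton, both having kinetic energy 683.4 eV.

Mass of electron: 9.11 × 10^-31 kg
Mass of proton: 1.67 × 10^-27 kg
The electron has the longer wavelength.

Using λ = h/√(2mKE):

For electron: λ₁ = h/√(2m₁KE) = 4.69 × 10^-11 m
For proton: λ₂ = h/√(2m₂KE) = 1.10 × 10^-12 m

Since λ ∝ 1/√m at constant kinetic energy, the lighter particle has the longer wavelength.

The electron has the longer de Broglie wavelength.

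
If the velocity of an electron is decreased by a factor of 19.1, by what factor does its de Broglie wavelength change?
The wavelength increases by a factor of 19.1.

From λ = h/(mv), the wavelength is inversely proportional to velocity:

λ ∝ 1/v

If v → v/19.1, then λ → 19.1λ

When velocity is decreased by a factor of 19.1, the wavelength increases by a factor of 19.1.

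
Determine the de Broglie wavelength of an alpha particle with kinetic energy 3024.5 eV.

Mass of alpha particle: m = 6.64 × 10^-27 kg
2.61 × 10^-13 m

Using λ = h/√(2mKE):

First convert KE to Joules: KE = 3024.5 eV = 4.846 × 10^-16 J

λ = h/√(2mKE)
λ = (6.626 × 10^-34 J·s) / √(2 × 6.64 × 10^-27 kg × 4.846 × 10^-16 J)
λ = 2.61 × 10^-13 m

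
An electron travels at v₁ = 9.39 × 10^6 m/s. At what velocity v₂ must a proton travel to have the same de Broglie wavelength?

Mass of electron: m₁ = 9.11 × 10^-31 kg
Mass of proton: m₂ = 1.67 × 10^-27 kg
v₂ = 5.12 × 10^3 m/s

For equal de Broglie wavelengths: λ₁ = λ₂

h/(m₁v₁) = h/(m₂v₂)
m₁v₁ = m₂v₂
v₂ = v₁ · (m₁/m₂)

v₂ = 9.39 × 10^6 m/s × (9.11 × 10^-31 kg / 1.67 × 10^-27 kg)
v₂ = 5.12 × 10^3 m/s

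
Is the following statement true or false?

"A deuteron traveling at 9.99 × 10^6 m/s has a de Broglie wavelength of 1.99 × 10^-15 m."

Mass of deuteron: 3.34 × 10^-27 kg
False

The claim is incorrect.

Using λ = h/(mv):
λ = (6.626 × 10^-34 J·s) / (3.34 × 10^-27 kg × 9.99 × 10^6 m/s)
λ = 1.99 × 10^-14 m

The actual wavelength differs from the claimed 1.99 × 10^-15 m.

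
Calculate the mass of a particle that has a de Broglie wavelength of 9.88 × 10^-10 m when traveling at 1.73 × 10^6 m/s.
3.88 × 10^-31 kg

From the de Broglie relation λ = h/(mv), we solve for m:

m = h/(λv)
m = (6.626 × 10^-34 J·s) / (9.88 × 10^-10 m × 1.73 × 10^6 m/s)
m = 3.88 × 10^-31 kg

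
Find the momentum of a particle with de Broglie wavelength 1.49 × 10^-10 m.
4.45 × 10^-24 kg·m/s

From the de Broglie relation λ = h/p, we solve for p:

p = h/λ
p = (6.626 × 10^-34 J·s) / (1.49 × 10^-10 m)
p = 4.45 × 10^-24 kg·m/s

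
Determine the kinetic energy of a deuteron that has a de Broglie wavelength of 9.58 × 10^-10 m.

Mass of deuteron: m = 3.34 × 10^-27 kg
7.16 × 10^-23 J (or 4.47 × 10^-4 eV)

From λ = h/√(2mKE), we solve for KE:

λ² = h²/(2mKE)
KE = h²/(2mλ²)
KE = (6.626 × 10^-34 J·s)² / (2 × 3.34 × 10^-27 kg × (9.58 × 10^-10 m)²)
KE = 7.16 × 10^-23 J
KE = 4.47 × 10^-4 eV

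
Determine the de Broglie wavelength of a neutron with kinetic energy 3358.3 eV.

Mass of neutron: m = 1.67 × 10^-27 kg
4.94 × 10^-13 m

Using λ = h/√(2mKE):

First convert KE to Joules: KE = 3358.3 eV = 5.381 × 10^-16 J

λ = h/√(2mKE)
λ = (6.626 × 10^-34 J·s) / √(2 × 1.67 × 10^-27 kg × 5.381 × 10^-16 J)
λ = 4.94 × 10^-13 m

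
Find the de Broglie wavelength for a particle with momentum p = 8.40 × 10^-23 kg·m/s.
7.89 × 10^-12 m

Using the de Broglie relation λ = h/p:

λ = h/p
λ = (6.626 × 10^-34 J·s) / (8.40 × 10^-23 kg·m/s)
λ = 7.89 × 10^-12 m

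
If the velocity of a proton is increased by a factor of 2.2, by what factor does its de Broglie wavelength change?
The wavelength decreases by a factor of 2.2.

From λ = h/(mv), the wavelength is inversely proportional to velocity:

λ ∝ 1/v

If v → 2.2v, then λ → λ/2.2

When velocity is increased by a factor of 2.2, the wavelength decreases by a factor of 2.2.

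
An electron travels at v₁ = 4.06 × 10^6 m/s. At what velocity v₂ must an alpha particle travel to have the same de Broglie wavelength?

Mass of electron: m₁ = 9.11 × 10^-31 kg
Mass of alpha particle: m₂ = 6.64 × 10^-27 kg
v₂ = 5.57 × 10^2 m/s

For equal de Broglie wavelengths: λ₁ = λ₂

h/(m₁v₁) = h/(m₂v₂)
m₁v₁ = m₂v₂
v₂ = v₁ · (m₁/m₂)

v₂ = 4.06 × 10^6 m/s × (9.11 × 10^-31 kg / 6.64 × 10^-27 kg)
v₂ = 5.57 × 10^2 m/s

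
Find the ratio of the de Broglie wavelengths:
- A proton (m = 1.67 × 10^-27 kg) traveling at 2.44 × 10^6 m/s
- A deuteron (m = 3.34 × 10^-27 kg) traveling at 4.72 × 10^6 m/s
λ₁/λ₂ = 3.87

Using λ = h/(mv):

λ₁ = h/(m₁v₁) = 1.63 × 10^-13 m
λ₂ = h/(m₂v₂) = 4.20 × 10^-14 m

Ratio λ₁/λ₂ = (m₂v₂)/(m₁v₁)
         = (3.34 × 10^-27 kg × 4.72 × 10^6 m/s) / (1.67 × 10^-27 kg × 2.44 × 10^6 m/s)
         = 3.87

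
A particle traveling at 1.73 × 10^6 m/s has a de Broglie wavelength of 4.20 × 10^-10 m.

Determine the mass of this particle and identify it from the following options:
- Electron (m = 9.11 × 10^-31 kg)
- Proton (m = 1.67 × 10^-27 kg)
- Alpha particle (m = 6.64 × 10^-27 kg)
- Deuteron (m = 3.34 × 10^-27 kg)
The particle is an electron.

From λ = h/(mv), solve for mass:

m = h/(λv)
m = (6.626 × 10^-34 J·s) / (4.20 × 10^-10 m × 1.73 × 10^6 m/s)
m = 9.12 × 10^-31 kg

Comparing with the listed masses, this is closest to an electron.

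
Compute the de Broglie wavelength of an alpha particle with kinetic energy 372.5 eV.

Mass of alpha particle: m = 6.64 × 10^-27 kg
7.44 × 10^-13 m

Using λ = h/√(2mKE):

First convert KE to Joules: KE = 372.5 eV = 5.968 × 10^-17 J

λ = h/√(2mKE)
λ = (6.626 × 10^-34 J·s) / √(2 × 6.64 × 10^-27 kg × 5.968 × 10^-17 J)
λ = 7.44 × 10^-13 m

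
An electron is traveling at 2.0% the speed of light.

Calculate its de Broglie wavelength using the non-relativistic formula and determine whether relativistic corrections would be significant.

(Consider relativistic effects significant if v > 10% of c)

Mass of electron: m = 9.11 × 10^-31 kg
No, relativistic corrections are not needed.

Using the non-relativistic de Broglie formula λ = h/(mv):

v = 2.0% × c = 5.996 × 10^6 m/s

λ = h/(mv)
λ = (6.626 × 10^-34 J·s) / (9.11 × 10^-31 kg × 5.996 × 10^6 m/s)
λ = 1.21 × 10^-10 m

Since v = 2.0% of c < 10% of c, relativistic corrections are NOT significant and this non-relativistic result is a good approximation.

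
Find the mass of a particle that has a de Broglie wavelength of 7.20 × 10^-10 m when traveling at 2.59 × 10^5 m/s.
3.55 × 10^-30 kg

From the de Broglie relation λ = h/(mv), we solve for m:

m = h/(λv)
m = (6.626 × 10^-34 J·s) / (7.20 × 10^-10 m × 2.59 × 10^5 m/s)
m = 3.55 × 10^-30 kg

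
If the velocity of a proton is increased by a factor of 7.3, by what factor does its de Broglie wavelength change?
The wavelength decreases by a factor of 7.3.

From λ = h/(mv), the wavelength is inversely proportional to velocity:

λ ∝ 1/v

If v → 7.3v, then λ → λ/7.3

When velocity is increased by a factor of 7.3, the wavelength decreases by a factor of 7.3.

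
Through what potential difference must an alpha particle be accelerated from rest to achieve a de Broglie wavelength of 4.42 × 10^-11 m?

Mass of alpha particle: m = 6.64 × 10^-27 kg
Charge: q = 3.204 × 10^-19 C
5.28 × 10^-2 V

From λ = h/√(2mqV), we solve for V:

λ² = h²/(2mqV)
V = h²/(2mqλ²)
V = (6.626 × 10^-34 J·s)² / (2 × 6.64 × 10^-27 kg × 3.204 × 10^-19 C × (4.42 × 10^-11 m)²)
V = 5.28 × 10^-2 V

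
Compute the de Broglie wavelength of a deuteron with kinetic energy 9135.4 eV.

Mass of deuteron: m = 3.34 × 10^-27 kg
2.12 × 10^-13 m

Using λ = h/√(2mKE):

First convert KE to Joules: KE = 9135.4 eV = 1.464 × 10^-15 J

λ = h/√(2mKE)
λ = (6.626 × 10^-34 J·s) / √(2 × 3.34 × 10^-27 kg × 1.464 × 10^-15 J)
λ = 2.12 × 10^-13 m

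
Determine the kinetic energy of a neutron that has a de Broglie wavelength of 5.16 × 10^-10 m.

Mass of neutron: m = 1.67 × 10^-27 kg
4.94 × 10^-22 J (or 3.08 × 10^-3 eV)

From λ = h/√(2mKE), we solve for KE:

λ² = h²/(2mKE)
KE = h²/(2mλ²)
KE = (6.626 × 10^-34 J·s)² / (2 × 1.67 × 10^-27 kg × (5.16 × 10^-10 m)²)
KE = 4.94 × 10^-22 J
KE = 3.08 × 10^-3 eV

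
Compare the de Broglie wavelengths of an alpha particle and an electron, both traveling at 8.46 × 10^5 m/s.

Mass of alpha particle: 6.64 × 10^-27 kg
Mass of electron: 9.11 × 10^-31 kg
The electron has the longer wavelength.

Using λ = h/(mv), since both particles have the same velocity, the wavelength depends only on mass.

For alpha particle: λ₁ = h/(m₁v) = 1.18 × 10^-13 m
For electron: λ₂ = h/(m₂v) = 8.60 × 10^-10 m

Since λ ∝ 1/m at constant velocity, the lighter particle has the longer wavelength.

The electron has the longer de Broglie wavelength.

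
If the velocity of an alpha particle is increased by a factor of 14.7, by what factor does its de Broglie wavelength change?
The wavelength decreases by a factor of 14.7.

From λ = h/(mv), the wavelength is inversely proportional to velocity:

λ ∝ 1/v

If v → 14.7v, then λ → λ/14.7

When velocity is increased by a factor of 14.7, the wavelength decreases by a factor of 14.7.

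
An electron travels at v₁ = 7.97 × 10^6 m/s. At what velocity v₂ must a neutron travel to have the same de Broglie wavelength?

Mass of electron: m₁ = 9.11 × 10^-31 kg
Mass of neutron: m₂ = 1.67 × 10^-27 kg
v₂ = 4.35 × 10^3 m/s

For equal de Broglie wavelengths: λ₁ = λ₂

h/(m₁v₁) = h/(m₂v₂)
m₁v₁ = m₂v₂
v₂ = v₁ · (m₁/m₂)

v₂ = 7.97 × 10^6 m/s × (9.11 × 10^-31 kg / 1.67 × 10^-27 kg)
v₂ = 4.35 × 10^3 m/s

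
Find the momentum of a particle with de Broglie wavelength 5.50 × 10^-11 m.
1.20 × 10^-23 kg·m/s

From the de Broglie relation λ = h/p, we solve for p:

p = h/λ
p = (6.626 × 10^-34 J·s) / (5.50 × 10^-11 m)
p = 1.20 × 10^-23 kg·m/s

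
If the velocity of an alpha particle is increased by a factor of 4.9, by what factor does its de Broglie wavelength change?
The wavelength decreases by a factor of 4.9.

From λ = h/(mv), the wavelength is inversely proportional to velocity:

λ ∝ 1/v

If v → 4.9v, then λ → λ/4.9

When velocity is increased by a factor of 4.9, the wavelength decreases by a factor of 4.9.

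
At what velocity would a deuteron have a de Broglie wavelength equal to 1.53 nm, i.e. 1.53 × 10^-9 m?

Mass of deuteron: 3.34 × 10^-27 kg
1.30 × 10^2 m/s

From λ = h/(mv), solve for v:

v = h/(mλ)
v = (6.626 × 10^-34 J·s) / (3.34 × 10^-27 kg × 1.53 × 10^-9 m)
v = 1.30 × 10^2 m/s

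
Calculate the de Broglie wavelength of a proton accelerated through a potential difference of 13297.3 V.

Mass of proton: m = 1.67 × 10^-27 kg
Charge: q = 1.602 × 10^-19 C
2.48 × 10^-13 m

When a particle is accelerated through voltage V, it gains kinetic energy KE = qV.

The de Broglie wavelength is then λ = h/√(2mqV):

λ = h/√(2mqV)
λ = (6.626 × 10^-34 J·s) / √(2 × 1.67 × 10^-27 kg × 1.602 × 10^-19 C × 13297.3 V)
λ = 2.48 × 10^-13 m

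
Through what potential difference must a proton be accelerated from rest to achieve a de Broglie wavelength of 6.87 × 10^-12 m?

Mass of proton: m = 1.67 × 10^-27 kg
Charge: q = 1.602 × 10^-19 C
17.4 V

From λ = h/√(2mqV), we solve for V:

λ² = h²/(2mqV)
V = h²/(2mqλ²)
V = (6.626 × 10^-34 J·s)² / (2 × 1.67 × 10^-27 kg × 1.602 × 10^-19 C × (6.87 × 10^-12 m)²)
V = 17.4 V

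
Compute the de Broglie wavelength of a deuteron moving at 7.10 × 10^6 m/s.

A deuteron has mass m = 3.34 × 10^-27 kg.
2.79 × 10^-14 m

Using the de Broglie relation λ = h/(mv):

λ = h/(mv)
λ = (6.626 × 10^-34 J·s) / (3.34 × 10^-27 kg × 7.10 × 10^6 m/s)
λ = 2.79 × 10^-14 m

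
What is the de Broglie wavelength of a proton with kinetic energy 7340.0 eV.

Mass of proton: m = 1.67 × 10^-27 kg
3.34 × 10^-13 m

Using λ = h/√(2mKE):

First convert KE to Joules: KE = 7340.0 eV = 1.176 × 10^-15 J

λ = h/√(2mKE)
λ = (6.626 × 10^-34 J·s) / √(2 × 1.67 × 10^-27 kg × 1.176 × 10^-15 J)
λ = 3.34 × 10^-13 m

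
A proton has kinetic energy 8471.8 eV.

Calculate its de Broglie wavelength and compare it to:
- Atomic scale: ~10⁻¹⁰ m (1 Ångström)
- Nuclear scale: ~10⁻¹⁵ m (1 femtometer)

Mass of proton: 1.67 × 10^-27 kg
λ = 3.11 × 10^-13 m, which is between nuclear and atomic scales.

Using λ = h/√(2mKE):

KE = 8471.8 eV = 1.357 × 10^-15 J

λ = h/√(2mKE)
λ = (6.626 × 10^-34 J·s) / √(2 × 1.67 × 10^-27 kg × 1.357 × 10^-15 J)
λ = 3.11 × 10^-13 m

Comparison:
- Atomic scale (10⁻¹⁰ m): λ is 0.0031× this size
- Nuclear scale (10⁻¹⁵ m): λ is 3.1e+02× this size

The wavelength is between nuclear and atomic scales.

This wavelength is appropriate for probing atomic structure but too large for nuclear physics experiments.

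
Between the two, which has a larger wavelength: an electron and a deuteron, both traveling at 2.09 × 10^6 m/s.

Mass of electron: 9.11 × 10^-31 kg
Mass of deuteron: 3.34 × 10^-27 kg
The electron has the longer wavelength.

Using λ = h/(mv), since both particles have the same velocity, the wavelength depends only on mass.

For electron: λ₁ = h/(m₁v) = 3.48 × 10^-10 m
For deuteron: λ₂ = h/(m₂v) = 9.49 × 10^-14 m

Since λ ∝ 1/m at constant velocity, the lighter particle has the longer wavelength.

The electron has the longer de Broglie wavelength.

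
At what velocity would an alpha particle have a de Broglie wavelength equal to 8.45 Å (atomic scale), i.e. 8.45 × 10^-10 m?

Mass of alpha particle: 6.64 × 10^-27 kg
1.18 × 10^2 m/s

From λ = h/(mv), solve for v:

v = h/(mλ)
v = (6.626 × 10^-34 J·s) / (6.64 × 10^-27 kg × 8.45 × 10^-10 m)
v = 1.18 × 10^2 m/s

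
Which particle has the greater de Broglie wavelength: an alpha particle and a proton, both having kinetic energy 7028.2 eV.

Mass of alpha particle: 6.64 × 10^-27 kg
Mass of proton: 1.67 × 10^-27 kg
The proton has the longer wavelength.

Using λ = h/√(2mKE):

For alpha particle: λ₁ = h/√(2m₁KE) = 1.71 × 10^-13 m
For proton: λ₂ = h/√(2m₂KE) = 3.42 × 10^-13 m

Since λ ∝ 1/√m at constant kinetic energy, the lighter particle has the longer wavelength.

The proton has the longer de Broglie wavelength.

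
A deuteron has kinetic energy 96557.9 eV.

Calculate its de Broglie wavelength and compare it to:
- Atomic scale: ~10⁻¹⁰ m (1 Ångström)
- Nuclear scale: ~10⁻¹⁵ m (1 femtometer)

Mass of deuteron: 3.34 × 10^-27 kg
λ = 6.52 × 10^-14 m, which is between nuclear and atomic scales.

Using λ = h/√(2mKE):

KE = 96557.9 eV = 1.547 × 10^-14 J

λ = h/√(2mKE)
λ = (6.626 × 10^-34 J·s) / √(2 × 3.34 × 10^-27 kg × 1.547 × 10^-14 J)
λ = 6.52 × 10^-14 m

Comparison:
- Atomic scale (10⁻¹⁰ m): λ is 0.00065× this size
- Nuclear scale (10⁻¹⁵ m): λ is 65× this size

The wavelength is between nuclear and atomic scales.

This wavelength is appropriate for probing atomic structure but too large for nuclear physics experiments.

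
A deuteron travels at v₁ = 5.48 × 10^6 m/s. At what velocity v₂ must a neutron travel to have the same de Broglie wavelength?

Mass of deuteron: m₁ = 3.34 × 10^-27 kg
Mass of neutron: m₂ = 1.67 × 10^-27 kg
v₂ = 1.10 × 10^7 m/s

For equal de Broglie wavelengths: λ₁ = λ₂

h/(m₁v₁) = h/(m₂v₂)
m₁v₁ = m₂v₂
v₂ = v₁ · (m₁/m₂)

v₂ = 5.48 × 10^6 m/s × (3.34 × 10^-27 kg / 1.67 × 10^-27 kg)
v₂ = 1.10 × 10^7 m/s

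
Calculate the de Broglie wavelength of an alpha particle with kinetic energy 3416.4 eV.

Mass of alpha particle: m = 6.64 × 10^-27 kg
2.46 × 10^-13 m

Using λ = h/√(2mKE):

First convert KE to Joules: KE = 3416.4 eV = 5.474 × 10^-16 J

λ = h/√(2mKE)
λ = (6.626 × 10^-34 J·s) / √(2 × 6.64 × 10^-27 kg × 5.474 × 10^-16 J)
λ = 2.46 × 10^-13 m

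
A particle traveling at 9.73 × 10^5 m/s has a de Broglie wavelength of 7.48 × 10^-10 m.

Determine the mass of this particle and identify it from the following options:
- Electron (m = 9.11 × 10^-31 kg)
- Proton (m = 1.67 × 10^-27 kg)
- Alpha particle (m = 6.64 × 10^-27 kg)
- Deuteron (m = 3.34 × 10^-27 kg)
The particle is an electron.

From λ = h/(mv), solve for mass:

m = h/(λv)
m = (6.626 × 10^-34 J·s) / (7.48 × 10^-10 m × 9.73 × 10^5 m/s)
m = 9.10 × 10^-31 kg

Comparing with the listed masses, this is closest to an electron.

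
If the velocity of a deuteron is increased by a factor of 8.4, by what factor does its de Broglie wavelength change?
The wavelength decreases by a factor of 8.4.

From λ = h/(mv), the wavelength is inversely proportional to velocity:

λ ∝ 1/v

If v → 8.4v, then λ → λ/8.4

When velocity is increased by a factor of 8.4, the wavelength decreases by a factor of 8.4.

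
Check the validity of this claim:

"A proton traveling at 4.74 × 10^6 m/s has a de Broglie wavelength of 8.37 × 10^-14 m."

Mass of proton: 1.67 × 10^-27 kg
True

The claim is correct.

Using λ = h/(mv):
λ = (6.626 × 10^-34 J·s) / (1.67 × 10^-27 kg × 4.74 × 10^6 m/s)
λ = 8.37 × 10^-14 m

This matches the claimed value.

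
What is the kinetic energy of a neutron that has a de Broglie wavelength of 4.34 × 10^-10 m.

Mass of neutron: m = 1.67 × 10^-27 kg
6.98 × 10^-22 J (or 4.36 × 10^-3 eV)

From λ = h/√(2mKE), we solve for KE:

λ² = h²/(2mKE)
KE = h²/(2mλ²)
KE = (6.626 × 10^-34 J·s)² / (2 × 1.67 × 10^-27 kg × (4.34 × 10^-10 m)²)
KE = 6.98 × 10^-22 J
KE = 4.36 × 10^-3 eV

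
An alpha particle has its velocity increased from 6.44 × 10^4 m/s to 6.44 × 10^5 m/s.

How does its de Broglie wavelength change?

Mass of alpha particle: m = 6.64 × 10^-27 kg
The wavelength decreases by a factor of 10.

Using λ = h/(mv):

Initial wavelength: λ₁ = h/(mv₁) = 1.55 × 10^-12 m
Final wavelength: λ₂ = h/(mv₂) = 1.55 × 10^-13 m

Since λ ∝ 1/v, when velocity increases by a factor of 10, the wavelength decreases by a factor of 10.

λ₂/λ₁ = v₁/v₂ = 1/10

The wavelength decreases by a factor of 10.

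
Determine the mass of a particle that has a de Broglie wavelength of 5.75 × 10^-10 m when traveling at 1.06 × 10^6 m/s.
1.09 × 10^-30 kg

From the de Broglie relation λ = h/(mv), we solve for m:

m = h/(λv)
m = (6.626 × 10^-34 J·s) / (5.75 × 10^-10 m × 1.06 × 10^6 m/s)
m = 1.09 × 10^-30 kg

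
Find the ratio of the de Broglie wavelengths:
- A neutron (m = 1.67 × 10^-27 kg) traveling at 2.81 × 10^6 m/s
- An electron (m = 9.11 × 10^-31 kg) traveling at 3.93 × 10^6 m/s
λ₁/λ₂ = 7.63 × 10^-4

Using λ = h/(mv):

λ₁ = h/(m₁v₁) = 1.41 × 10^-13 m
λ₂ = h/(m₂v₂) = 1.85 × 10^-10 m

Ratio λ₁/λ₂ = (m₂v₂)/(m₁v₁)
         = (9.11 × 10^-31 kg × 3.93 × 10^6 m/s) / (1.67 × 10^-27 kg × 2.81 × 10^6 m/s)
         = 7.63 × 10^-4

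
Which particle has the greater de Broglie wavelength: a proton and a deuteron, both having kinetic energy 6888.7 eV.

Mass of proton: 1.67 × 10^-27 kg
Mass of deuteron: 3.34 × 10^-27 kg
The proton has the longer wavelength.

Using λ = h/√(2mKE):

For proton: λ₁ = h/√(2m₁KE) = 3.45 × 10^-13 m
For deuteron: λ₂ = h/√(2m₂KE) = 2.44 × 10^-13 m

Since λ ∝ 1/√m at constant kinetic energy, the lighter particle has the longer wavelength.

The proton has the longer de Broglie wavelength.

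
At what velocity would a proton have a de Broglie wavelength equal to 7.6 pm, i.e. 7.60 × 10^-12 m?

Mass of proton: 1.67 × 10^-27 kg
5.22 × 10^4 m/s

From λ = h/(mv), solve for v:

v = h/(mλ)
v = (6.626 × 10^-34 J·s) / (1.67 × 10^-27 kg × 7.60 × 10^-12 m)
v = 5.22 × 10^4 m/s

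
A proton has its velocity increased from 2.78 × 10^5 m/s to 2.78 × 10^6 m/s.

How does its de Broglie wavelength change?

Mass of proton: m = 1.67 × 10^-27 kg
The wavelength decreases by a factor of 10.

Using λ = h/(mv):

Initial wavelength: λ₁ = h/(mv₁) = 1.43 × 10^-12 m
Final wavelength: λ₂ = h/(mv₂) = 1.43 × 10^-13 m

Since λ ∝ 1/v, when velocity increases by a factor of 10, the wavelength decreases by a factor of 10.

λ₂/λ₁ = v₁/v₂ = 1/10

The wavelength decreases by a factor of 10.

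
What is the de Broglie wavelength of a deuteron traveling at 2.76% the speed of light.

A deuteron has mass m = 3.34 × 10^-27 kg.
2.40 × 10^-14 m

Using the de Broglie relation λ = h/(mv):

v = 2.76% × c = 8.274 × 10^6 m/s

λ = h/(mv)
λ = (6.626 × 10^-34 J·s) / (3.34 × 10^-27 kg × 8.274 × 10^6 m/s)
λ = 2.40 × 10^-14 m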